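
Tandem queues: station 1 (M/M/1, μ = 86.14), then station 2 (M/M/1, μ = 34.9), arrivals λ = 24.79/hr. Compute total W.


Each node sees arrival rate λ = 24.79/hr (tandem ⇒ throughput preserved).
W₁ = 1/(μ₁−λ) = 1/(86.14−24.79) = 0.01630 hr
W₂ = 1/(μ₂−λ) = 1/(34.9−24.79) = 0.09891 hr
W_total = W₁ + W₂ = 0.01630 + 0.09891 = 0.11521 hr

Final: 0.11521 hr


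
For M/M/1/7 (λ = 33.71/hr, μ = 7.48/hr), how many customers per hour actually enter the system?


ρ = 4.5067; P_K = (1−ρ)ρ^7/(1−ρ^8) = 0.778112
λ_eff = λ(1 − P_K) = 33.71·(1 − 0.778112) = 33.71·0.221888 = 7.4798 /hr

Final: 7.4798 /hr


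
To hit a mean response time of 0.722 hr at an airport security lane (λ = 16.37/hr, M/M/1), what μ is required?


W = 1/(μ−λ) ⇒ μ − λ = 1/W = 1/0.722 = 1.3850
μ = λ + 1/W = 16.37 + 1.3850 = 17.7550 per hr

Final: 17.7550 /hr


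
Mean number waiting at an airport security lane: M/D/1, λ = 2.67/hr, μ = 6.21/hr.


ρ = 2.67/6.21 = 0.4300
M/D/1: Lq = ρ²/(2(1−ρ)) = 0.1849/(2·0.5700) = 0.16214

Final: 0.16214


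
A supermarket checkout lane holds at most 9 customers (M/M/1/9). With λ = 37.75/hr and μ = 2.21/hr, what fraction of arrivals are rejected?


ρ = λ/μ = 37.75/2.21 = 17.0814
P_K = (1−ρ)ρ^K/(1−ρ^(K+1)) = (-16.0814·123800426404.015015)/(1 − 2114690541516.545898)
= -1990890115112.531006/-2114690541515.545898 = 0.941457

Final: 0.941457


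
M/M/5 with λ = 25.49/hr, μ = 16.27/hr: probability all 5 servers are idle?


a = λ/μ = 25.49/16.27 = 1.5667; ρ = a/c = 0.3133
Σ_{k=0}^{4} a^k/k! (terms k=0..4) = 1.00000 + 1.56669 + 1.22725 + 0.64091 + 0.25103 = 4.68587
Tail: a^5/(5!(1−ρ)) = 9.43868/(120·0.6867) = 0.11455
P₀ = 1/(4.68587 + 0.11455) = 1/4.80042 = 0.208315

Final: 0.208315


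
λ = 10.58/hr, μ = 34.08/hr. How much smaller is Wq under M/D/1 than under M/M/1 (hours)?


ρ = 10.58/34.08 = 0.3104
Wq(M/M/1) = ρ/(μ−λ) = 0.3104/23.50 = 0.01321 hr
Wq(M/D/1) = ρ/(2(μ−λ)) = 0.006605 hr
Savings = 0.01321 − 0.006605 = 0.006605 hr

Final: 0.006605 hr


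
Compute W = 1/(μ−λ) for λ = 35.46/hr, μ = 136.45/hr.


W = 1/(μ−λ) = 1/(136.45 − 35.46) = 1/100.99 = 0.009902 hr

Final: 0.009902 hr


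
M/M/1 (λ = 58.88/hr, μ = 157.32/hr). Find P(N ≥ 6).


ρ = 58.88/157.32 = 0.3743
P(N ≥ n) = ρ^n = 0.3743^6 = 0.002749

Final: 0.002749


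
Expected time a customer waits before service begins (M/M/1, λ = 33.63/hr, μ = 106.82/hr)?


ρ = 33.63/106.82 = 0.3148
Wq = ρ/(μ−λ) = 0.3148/(106.82 − 33.63) = 0.3148/73.19 = 0.004302 hr

Final: 0.004302 hr


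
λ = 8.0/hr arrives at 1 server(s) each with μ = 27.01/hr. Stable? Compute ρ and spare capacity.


Total capacity cμ = 1·27.01 = 27.01/hr
ρ = λ/(cμ) = 8.0/27.01 = 0.2962
Stable ⇔ ρ < 1: YES
Spare capacity = cμ − λ = 27.01 − 8.0 = 19.01/hr

Final: ρ = 0.2962; stable; margin = 19.01/hr


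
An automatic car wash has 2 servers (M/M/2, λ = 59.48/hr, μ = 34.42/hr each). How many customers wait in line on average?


a = λ/μ = 1.7281; ρ = a/2 = 0.8640
P₀ = 0.072943
Lq = P₀·a^c·ρ / (c!·(1−ρ)²) = 0.072943·2.98621·0.8640/(2·0.01849)
= 5.09016

Final: 5.09016


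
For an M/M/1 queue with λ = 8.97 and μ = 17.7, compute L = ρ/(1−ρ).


ρ = λ/μ = 8.97/17.7 = 0.5068
L = ρ/(1−ρ) = 0.5068/(1 − 0.5068) = 0.5068/0.4932 = 1.0275

Final: 1.0275


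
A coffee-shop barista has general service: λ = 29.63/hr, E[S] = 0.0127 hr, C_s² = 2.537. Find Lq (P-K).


ρ = λ·E[S] = 29.63·0.0127 = 0.3763
Lq = ρ²(1+C_s²)/(2(1−ρ)) = 0.1416·(1+2.537)/(2·0.6237)
= 0.1416·3.5370/1.2474 = 0.40151

Final: 0.40151


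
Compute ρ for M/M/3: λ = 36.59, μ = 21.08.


ρ = λ/(cμ) = 36.59/(3·21.08) = 36.59/63.24 = 0.5786

Final: 0.5786


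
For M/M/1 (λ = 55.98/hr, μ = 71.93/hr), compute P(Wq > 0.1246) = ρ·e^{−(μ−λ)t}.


ρ = 55.98/71.93 = 0.7783
P(Wq > t) = ρ·e^{−(μ−λ)t} = 0.7783·e^{−1.9874}
= 0.7783·0.137055 = 0.106664

Final: 0.106664


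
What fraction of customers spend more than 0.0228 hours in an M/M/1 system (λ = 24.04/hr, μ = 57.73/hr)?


W ~ Exponential(μ−λ) for M/M/1.
μ − λ = 57.73 − 24.04 = 33.6900
P(W > t) = e^{−(μ−λ)t} = e^{−0.7681} = 0.463879

Final: 0.463879


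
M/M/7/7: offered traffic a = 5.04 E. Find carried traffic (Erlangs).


B(7,5.04) = 0.123033 (Erlang-B)
Carried load = a(1 − B) = 5.04·(1 − 0.123033) = 5.04·0.876967 = 4.4199 E

Final: 4.4199 Erlangs


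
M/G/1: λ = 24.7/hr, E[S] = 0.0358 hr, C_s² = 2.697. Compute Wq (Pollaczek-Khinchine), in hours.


ρ = λ·E[S] = 24.7·0.0358 = 0.8843
E[S²] = E[S]²(1+C_s²) = 0.0358²·(1+2.697) = 0.004738
Wq = λ·E[S²]/(2(1−ρ)) = 24.7·0.004738/(2·0.1157) = 0.50559 hr

Final: 0.50559 hr


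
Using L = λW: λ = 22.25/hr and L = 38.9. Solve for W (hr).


W = L/λ = 38.9/22.25 = 1.7483 hr

Final: 1.7483 hr


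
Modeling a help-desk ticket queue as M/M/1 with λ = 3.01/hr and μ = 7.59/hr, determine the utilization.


ρ = λ/μ = 3.01/7.59 = 0.3966

Final: 0.3966


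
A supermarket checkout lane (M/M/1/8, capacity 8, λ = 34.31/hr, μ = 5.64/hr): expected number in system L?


ρ = 34.31/5.64 = 6.0833
L = ρ[1 − (K+1)ρ^K + Kρ^(K+1)] / [(1−ρ)(1−ρ^(K+1))]
Numerator: 6.0833·(1 − 9·1875568.423950 + 8·11409707.912363) = 452585086.607054
Denominator: (-5.0833)·(-11409706.912363) = 57999343.471177
L = 452585086.607054/57999343.471177 = 7.8033

Final: 7.8033


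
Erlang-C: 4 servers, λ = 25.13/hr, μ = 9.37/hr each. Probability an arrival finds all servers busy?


a = λ/μ = 2.6820; ρ = a/4 = 0.6705
P₀ = 0.058699 (from M/M/c formula)
C(c,a) = [a^c/(c!(1−ρ))]·P₀ = [51.73823/(24·0.3295)]·0.058699
= 6.54234·0.058699 = 0.384031

Final: 0.384031


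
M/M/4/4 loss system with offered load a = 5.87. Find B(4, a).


B(c,a) = (a^c/c!) / Σ_{k=0}^{c} a^k/k!
a^4/4! = 49.469915
Σ terms (k=0..4): 1.00000 + 5.87000 + 17.22845 + 33.71033 + 49.46991 = 107.278699
B = 49.469915/107.278699 = 0.461135

Final: 0.461135


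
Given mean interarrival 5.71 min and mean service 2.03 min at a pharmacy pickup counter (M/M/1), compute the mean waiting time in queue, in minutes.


λ = 60/5.71 = 10.5079 /hr
μ = 60/2.03 = 29.5567 /hr
ρ = λ/μ = 10.5079/29.5567 = 0.3555
Wq = ρ/(μ−λ) = 0.3555/(29.5567−10.5079) = 0.01866 hr
In minutes: 0.01866·60 = 1.120 min

Final: 1.120 min


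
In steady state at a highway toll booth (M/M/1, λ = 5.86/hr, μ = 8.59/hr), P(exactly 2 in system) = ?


ρ = 5.86/8.59 = 0.6822
P_n = (1−ρ)·ρ^n = (1 − 0.6822)·0.6822^2 = 0.3178·0.465381 = 0.147903

Final: 0.147903


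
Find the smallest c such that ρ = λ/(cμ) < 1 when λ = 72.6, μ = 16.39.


Stability requires cμ > λ ⇔ c > λ/μ.
λ/μ = 72.6/16.39 = 4.4295
Minimum integer c = ⌊4.4295⌋ + 1 = 5
Check: 5·16.39 = 81.95 > 72.6, while 4·16.39 = 65.56 ≤ 72.6

Final: 5 servers


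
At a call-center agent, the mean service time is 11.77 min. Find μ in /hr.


μ = 1/(service time) in consistent units.
1 hour = 60 min, so μ = 60/11.77 = 5.0977 per hour

Final: 5.0977 /hr


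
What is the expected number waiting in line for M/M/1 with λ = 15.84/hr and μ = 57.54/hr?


ρ = 15.84/57.54 = 0.2753
Lq = ρ²/(1−ρ) = 0.07578/0.7247 = 0.1046

Final: 0.1046


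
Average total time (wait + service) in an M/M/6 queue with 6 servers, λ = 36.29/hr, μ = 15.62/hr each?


a = 2.3233; ρ = 0.3872; P₀ = 0.097592
Lq = P₀·a^c·ρ/(c!(1−ρ)²) = 0.02198
Wq = Lq/λ = 0.02198/36.29 = 0.0006057 hr
W = Wq + 1/μ = 0.0006057 + 0.06402 = 0.06463 hr

Final: 0.06463 hr


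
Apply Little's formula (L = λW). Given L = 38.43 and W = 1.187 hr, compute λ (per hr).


λ = L/W = 38.43/1.187 = 32.3757 /hr

Final: 32.3757 /hr


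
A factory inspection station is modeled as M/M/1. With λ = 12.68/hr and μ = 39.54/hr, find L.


ρ = λ/μ = 12.68/39.54 = 0.3207
L = ρ/(1−ρ) = 0.3207/(1 − 0.3207) = 0.3207/0.6793 = 0.4721

Final: 0.4721


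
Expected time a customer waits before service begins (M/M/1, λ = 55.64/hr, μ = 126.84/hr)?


ρ = 55.64/126.84 = 0.4387
Wq = ρ/(μ−λ) = 0.4387/(126.84 − 55.64) = 0.4387/71.20 = 0.006161 hr

Final: 0.006161 hr


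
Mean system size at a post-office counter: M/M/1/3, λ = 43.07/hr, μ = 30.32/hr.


ρ = 43.07/30.32 = 1.4205
L = ρ[1 − (K+1)ρ^K + Kρ^(K+1)] / [(1−ρ)(1−ρ^(K+1))]
Numerator: 1.4205·(1 − 4·2.866402 + 3·4.071765) = 2.485458
Denominator: (-0.4205)·(-3.071765) = 1.291722
L = 2.485458/1.291722 = 1.9241

Final: 1.9241


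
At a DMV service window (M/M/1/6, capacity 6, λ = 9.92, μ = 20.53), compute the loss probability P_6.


ρ = λ/μ = 9.92/20.53 = 0.4832
P_K = (1−ρ)ρ^K/(1−ρ^(K+1)) = (0.5168·0.012727)/(1 − 0.006150)
= 0.006578/0.993850 = 0.006618

Final: 0.006618


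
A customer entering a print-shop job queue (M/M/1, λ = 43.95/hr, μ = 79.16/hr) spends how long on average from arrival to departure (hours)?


W = 1/(μ−λ) = 1/(79.16 − 43.95) = 1/35.21 = 0.02840 hr

Final: 0.02840 hr


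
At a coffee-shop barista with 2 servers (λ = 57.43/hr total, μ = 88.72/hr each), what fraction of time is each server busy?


ρ = λ/(cμ) = 57.43/(2·88.72) = 57.43/177.44 = 0.3237

Final: 0.3237


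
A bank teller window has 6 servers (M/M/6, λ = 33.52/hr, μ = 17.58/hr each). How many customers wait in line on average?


a = λ/μ = 1.9067; ρ = a/6 = 0.3178
P₀ = 0.148404
Lq = P₀·a^c·ρ / (c!·(1−ρ)²) = 0.148404·48.05193·0.3178/(720·0.46542)
= 0.006763

Final: 0.006763


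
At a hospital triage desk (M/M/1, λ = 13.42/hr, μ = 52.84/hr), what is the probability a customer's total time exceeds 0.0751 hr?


W ~ Exponential(μ−λ) for M/M/1.
μ − λ = 52.84 − 13.42 = 39.4200
P(W > t) = e^{−(μ−λ)t} = e^{−2.9604} = 0.051796

Final: 0.051796


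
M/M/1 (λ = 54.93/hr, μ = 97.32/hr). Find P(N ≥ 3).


ρ = 54.93/97.32 = 0.5644
P(N ≥ n) = ρ^n = 0.5644^3 = 0.179814

Final: 0.179814


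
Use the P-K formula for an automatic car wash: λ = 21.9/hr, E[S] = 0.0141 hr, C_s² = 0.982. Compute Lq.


ρ = λ·E[S] = 21.9·0.0141 = 0.3088
Lq = ρ²(1+C_s²)/(2(1−ρ)) = 0.09535·(1+0.982)/(2·0.6912)
= 0.09535·1.9820/1.3824 = 0.13671

Final: 0.13671


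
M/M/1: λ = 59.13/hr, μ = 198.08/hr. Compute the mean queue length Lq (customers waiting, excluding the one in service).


ρ = 59.13/198.08 = 0.2985
Lq = ρ²/(1−ρ) = 0.08911/0.7015 = 0.1270

Final: 0.1270


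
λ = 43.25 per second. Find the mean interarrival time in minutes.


Mean interarrival time = 1/λ = 1/43.25 second = 0.02312 second
In minutes: 0.02312 × 0.0166667 = 0.0003854 min

Final: 0.0003854 min


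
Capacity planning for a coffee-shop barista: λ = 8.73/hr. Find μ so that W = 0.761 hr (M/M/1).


W = 1/(μ−λ) ⇒ μ − λ = 1/W = 1/0.761 = 1.3141
μ = λ + 1/W = 8.73 + 1.3141 = 10.0441 per hr

Final: 10.0441 /hr


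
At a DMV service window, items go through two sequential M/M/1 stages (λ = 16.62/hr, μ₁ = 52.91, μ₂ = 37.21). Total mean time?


Each node sees arrival rate λ = 16.62/hr (tandem ⇒ throughput preserved).
W₁ = 1/(μ₁−λ) = 1/(52.91−16.62) = 0.02756 hr
W₂ = 1/(μ₂−λ) = 1/(37.21−16.62) = 0.04857 hr
W_total = W₁ + W₂ = 0.02756 + 0.04857 = 0.07612 hr

Final: 0.07612 hr


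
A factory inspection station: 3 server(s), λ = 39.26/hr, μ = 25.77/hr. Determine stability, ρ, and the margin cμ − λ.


Total capacity cμ = 3·25.77 = 77.31/hr
ρ = λ/(cμ) = 39.26/77.31 = 0.5078
Stable ⇔ ρ < 1: YES
Spare capacity = cμ − λ = 77.31 − 39.26 = 38.05/hr

Final: ρ = 0.5078; stable; margin = 38.05/hr


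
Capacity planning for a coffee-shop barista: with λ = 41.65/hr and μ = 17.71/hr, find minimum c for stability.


Stability requires cμ > λ ⇔ c > λ/μ.
λ/μ = 41.65/17.71 = 2.3518
Minimum integer c = ⌊2.3518⌋ + 1 = 3
Check: 3·17.71 = 53.13 > 41.65, while 2·17.71 = 35.42 ≤ 41.65

Final: 3 servers


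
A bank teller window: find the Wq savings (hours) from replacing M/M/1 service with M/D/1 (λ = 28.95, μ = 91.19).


ρ = 28.95/91.19 = 0.3175
Wq(M/M/1) = ρ/(μ−λ) = 0.3175/62.24 = 0.005101 hr
Wq(M/D/1) = ρ/(2(μ−λ)) = 0.002550 hr
Savings = 0.005101 − 0.002550 = 0.002550 hr

Final: 0.002550 hr


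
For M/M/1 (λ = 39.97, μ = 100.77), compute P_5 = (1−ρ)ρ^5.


ρ = 39.97/100.77 = 0.3966
P_n = (1−ρ)·ρ^n = (1 − 0.3966)·0.3966^5 = 0.6034·0.009818 = 0.005924

Final: 0.005924


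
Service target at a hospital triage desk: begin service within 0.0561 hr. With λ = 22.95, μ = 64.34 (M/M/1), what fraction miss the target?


ρ = 22.95/64.34 = 0.3567
P(Wq > t) = ρ·e^{−(μ−λ)t} = 0.3567·e^{−2.3220}
= 0.3567·0.098079 = 0.034985

Final: 0.034985


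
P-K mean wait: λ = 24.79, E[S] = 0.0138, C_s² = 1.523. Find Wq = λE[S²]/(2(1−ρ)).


ρ = λ·E[S] = 24.79·0.0138 = 0.3421
E[S²] = E[S]²(1+C_s²) = 0.0138²·(1+1.523) = 0.0004805
Wq = λ·E[S²]/(2(1−ρ)) = 24.79·0.0004805/(2·0.6579) = 0.009052 hr

Final: 0.009052 hr


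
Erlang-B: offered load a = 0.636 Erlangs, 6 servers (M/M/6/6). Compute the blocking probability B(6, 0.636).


B(c,a) = (a^c/c!) / Σ_{k=0}^{c} a^k/k!
a^6/6! = 0.00009192
Σ terms (k=0..6): 1.00000 + 0.63600 + 0.20225 + 0.04288 + 0.006817 + 0.0008672 + 0.00009192 = 1.888901
B = 0.00009192/1.888901 = 0.00004866

Final: 0.00004866


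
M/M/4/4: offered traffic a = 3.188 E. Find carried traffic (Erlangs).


B(4,3.188) = 0.226835 (Erlang-B)
Carried load = a(1 − B) = 3.188·(1 − 0.226835) = 3.188·0.773165 = 2.4648 E

Final: 2.4648 Erlangs


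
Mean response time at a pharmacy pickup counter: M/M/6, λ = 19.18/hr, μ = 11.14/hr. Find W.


a = 1.7217; ρ = 0.2870; P₀ = 0.178652
Lq = P₀·a^c·ρ/(c!(1−ρ)²) = 0.003648
Wq = Lq/λ = 0.003648/19.18 = 0.0001902 hr
W = Wq + 1/μ = 0.0001902 + 0.08977 = 0.08996 hr

Final: 0.08996 hr


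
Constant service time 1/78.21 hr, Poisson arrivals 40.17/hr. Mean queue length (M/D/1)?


ρ = 40.17/78.21 = 0.5136
M/D/1: Lq = ρ²/(2(1−ρ)) = 0.2638/(2·0.4864) = 0.27119

Final: 0.27119


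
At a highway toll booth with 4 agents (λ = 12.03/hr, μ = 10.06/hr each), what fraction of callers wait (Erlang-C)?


a = λ/μ = 1.1958; ρ = a/4 = 0.2990
P₀ = 0.301444 (from M/M/c formula)
C(c,a) = [a^c/(c!(1−ρ))]·P₀ = [2.04489/(24·0.7010)]·0.301444
= 0.12154·0.301444 = 0.036637

Final: 0.036637


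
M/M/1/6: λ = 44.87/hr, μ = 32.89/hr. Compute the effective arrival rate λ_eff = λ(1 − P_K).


ρ = 1.3642; P_K = (1−ρ)ρ^6/(1−ρ^7) = 0.301245
λ_eff = λ(1 − P_K) = 44.87·(1 − 0.301245) = 44.87·0.698755 = 31.3532 /hr

Final: 31.3532 /hr


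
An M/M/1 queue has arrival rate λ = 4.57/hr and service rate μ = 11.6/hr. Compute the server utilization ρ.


ρ = λ/μ = 4.57/11.6 = 0.3940

Final: 0.3940


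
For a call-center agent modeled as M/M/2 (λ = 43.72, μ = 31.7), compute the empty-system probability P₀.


a = λ/μ = 43.72/31.7 = 1.3792; ρ = a/c = 0.6896
Σ_{k=0}^{1} a^k/k! (terms k=0..1) = 1.00000 + 1.37918 = 2.37918
Tail: a^2/(2!(1−ρ)) = 1.90214/(2·0.3104) = 3.06391
P₀ = 1/(2.37918 + 3.06391) = 1/5.44309 = 0.183719

Final: 0.183719


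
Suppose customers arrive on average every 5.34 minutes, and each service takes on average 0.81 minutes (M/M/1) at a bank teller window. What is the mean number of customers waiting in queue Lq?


λ = 60/5.34 = 11.2360 /hr
μ = 60/0.81 = 74.0741 /hr
ρ = λ/μ = 11.2360/74.0741 = 0.1517
Lq = ρ²/(1−ρ) = 0.02301/0.8483 = 0.02712

Final: 0.02712


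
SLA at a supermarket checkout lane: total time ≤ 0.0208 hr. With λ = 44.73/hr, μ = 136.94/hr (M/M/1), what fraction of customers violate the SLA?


W ~ Exponential(μ−λ) for M/M/1.
μ − λ = 136.94 − 44.73 = 92.2100
P(W > t) = e^{−(μ−λ)t} = e^{−1.9180} = 0.146905

Final: 0.146905


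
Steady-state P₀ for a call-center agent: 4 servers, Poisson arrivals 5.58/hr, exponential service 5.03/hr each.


a = λ/μ = 5.58/5.03 = 1.1093; ρ = a/c = 0.2773
Σ_{k=0}^{3} a^k/k! (terms k=0..3) = 1.00000 + 1.10934 + 0.61532 + 0.22753 = 2.95220
Tail: a^4/(4!(1−ρ)) = 1.51448/(24·0.7227) = 0.08732
P₀ = 1/(2.95220 + 0.08732) = 1/3.03952 = 0.328999

Final: 0.328999


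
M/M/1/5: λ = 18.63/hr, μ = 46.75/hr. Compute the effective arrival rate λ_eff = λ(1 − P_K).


ρ = 0.3985; P_K = (1−ρ)ρ^5/(1−ρ^6) = 0.006069
λ_eff = λ(1 − P_K) = 18.63·(1 − 0.006069) = 18.63·0.993931 = 18.5169 /hr

Final: 18.5169 /hr


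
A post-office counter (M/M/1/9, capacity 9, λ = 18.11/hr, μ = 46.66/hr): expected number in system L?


ρ = 18.11/46.66 = 0.3881
L = ρ[1 − (K+1)ρ^K + Kρ^(K+1)] / [(1−ρ)(1−ρ^(K+1))]
Numerator: 0.3881·(1 − 10·0.0001999 + 9·0.00007758) = 0.387622
Denominator: (0.6119)·(0.999922) = 0.611826
L = 0.387622/0.611826 = 0.6335

Final: 0.6335


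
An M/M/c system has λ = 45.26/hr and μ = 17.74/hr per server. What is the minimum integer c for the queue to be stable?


Stability requires cμ > λ ⇔ c > λ/μ.
λ/μ = 45.26/17.74 = 2.5513
Minimum integer c = ⌊2.5513⌋ + 1 = 3
Check: 3·17.74 = 53.22 > 45.26, while 2·17.74 = 35.48 ≤ 45.26

Final: 3 servers


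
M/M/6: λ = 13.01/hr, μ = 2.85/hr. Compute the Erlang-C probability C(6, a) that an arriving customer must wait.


a = λ/μ = 4.5649; ρ = a/6 = 0.7608
P₀ = 0.008404 (from M/M/c formula)
C(c,a) = [a^c/(c!(1−ρ))]·P₀ = [9048.87563/(720·0.2392)]·0.008404
= 52.54543·0.008404 = 0.441573

Final: 0.441573


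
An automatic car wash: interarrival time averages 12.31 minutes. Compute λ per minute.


λ = 1/(interarrival time) in consistent units.
1 minute = 1 min, so λ = 1/12.31 = 0.08123 per minute

Final: 0.08123 /min


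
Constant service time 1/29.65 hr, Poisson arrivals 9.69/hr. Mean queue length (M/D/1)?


ρ = 9.69/29.65 = 0.3268
M/D/1: Lq = ρ²/(2(1−ρ)) = 0.1068/(2·0.6732) = 0.07933

Final: 0.07933


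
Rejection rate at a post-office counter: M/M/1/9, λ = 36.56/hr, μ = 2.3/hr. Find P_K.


ρ = λ/μ = 36.56/2.3 = 15.8957
P_K = (1−ρ)ρ^K/(1−ρ^(K+1)) = (-14.8957·64789579219.428589)/(1 − 1029872615766.221436)
= -965083036546.792969/-1029872615765.221436 = 0.937090

Final: 0.937090


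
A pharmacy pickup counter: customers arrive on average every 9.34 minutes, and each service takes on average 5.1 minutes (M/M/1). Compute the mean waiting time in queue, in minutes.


λ = 60/9.34 = 6.4240 /hr
μ = 60/5.1 = 11.7647 /hr
ρ = λ/μ = 6.4240/11.7647 = 0.5460
Wq = ρ/(μ−λ) = 0.5460/(11.7647−6.4240) = 0.10224 hr
In minutes: 0.10224·60 = 6.134 min

Final: 6.134 min


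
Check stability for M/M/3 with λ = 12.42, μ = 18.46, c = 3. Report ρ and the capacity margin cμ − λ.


Total capacity cμ = 3·18.46 = 55.38/hr
ρ = λ/(cμ) = 12.42/55.38 = 0.2243
Stable ⇔ ρ < 1: YES
Spare capacity = cμ − λ = 55.38 − 12.42 = 42.96/hr

Final: ρ = 0.2243; stable; margin = 42.96/hr


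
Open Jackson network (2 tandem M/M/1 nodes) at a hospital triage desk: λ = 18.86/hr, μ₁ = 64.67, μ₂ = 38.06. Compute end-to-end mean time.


Each node sees arrival rate λ = 18.86/hr (tandem ⇒ throughput preserved).
W₁ = 1/(μ₁−λ) = 1/(64.67−18.86) = 0.02183 hr
W₂ = 1/(μ₂−λ) = 1/(38.06−18.86) = 0.05208 hr
W_total = W₁ + W₂ = 0.02183 + 0.05208 = 0.07391 hr

Final: 0.07391 hr


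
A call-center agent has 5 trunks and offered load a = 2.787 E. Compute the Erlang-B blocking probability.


B(c,a) = (a^c/c!) / Σ_{k=0}^{c} a^k/k!
a^5/5! = 1.401211
Σ terms (k=0..5): 1.00000 + 2.78700 + 3.88368 + 3.60794 + 2.51383 + 1.40121 = 15.193673
B = 1.401211/15.193673 = 0.092223

Final: 0.092223


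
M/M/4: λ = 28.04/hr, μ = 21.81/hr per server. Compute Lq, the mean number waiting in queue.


a = λ/μ = 1.2856; ρ = a/4 = 0.3214
P₀ = 0.275177
Lq = P₀·a^c·ρ / (c!·(1−ρ)²) = 0.275177·2.73205·0.3214/(24·0.46048)
= 0.02186

Final: 0.02186


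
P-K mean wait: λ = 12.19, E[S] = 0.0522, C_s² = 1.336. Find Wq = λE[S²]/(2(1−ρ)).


ρ = λ·E[S] = 12.19·0.0522 = 0.6363
E[S²] = E[S]²(1+C_s²) = 0.0522²·(1+1.336) = 0.006365
Wq = λ·E[S²]/(2(1−ρ)) = 12.19·0.006365/(2·0.3637) = 0.10668 hr

Final: 0.10668 hr


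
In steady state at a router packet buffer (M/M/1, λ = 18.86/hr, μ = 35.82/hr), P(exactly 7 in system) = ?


ρ = 18.86/35.82 = 0.5265
P_n = (1−ρ)·ρ^n = (1 − 0.5265)·0.5265^7 = 0.4735·0.011218 = 0.005311

Final: 0.005311


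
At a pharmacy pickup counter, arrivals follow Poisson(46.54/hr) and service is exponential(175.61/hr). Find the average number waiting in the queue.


ρ = 46.54/175.61 = 0.2650
Lq = ρ²/(1−ρ) = 0.07024/0.7350 = 0.09556

Final: 0.09556


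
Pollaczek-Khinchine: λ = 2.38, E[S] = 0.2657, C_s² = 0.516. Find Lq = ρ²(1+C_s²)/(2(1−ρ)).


ρ = λ·E[S] = 2.38·0.2657 = 0.6324
Lq = ρ²(1+C_s²)/(2(1−ρ)) = 0.3999·(1+0.516)/(2·0.3676)
= 0.3999·1.5160/0.7353 = 0.82450

Final: 0.82450


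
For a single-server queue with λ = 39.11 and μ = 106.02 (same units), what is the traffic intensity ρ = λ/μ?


ρ = λ/μ = 39.11/106.02 = 0.3689

Final: 0.3689


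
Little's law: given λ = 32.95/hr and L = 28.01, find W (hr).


W = L/λ = 28.01/32.95 = 0.8501 hr

Final: 0.8501 hr


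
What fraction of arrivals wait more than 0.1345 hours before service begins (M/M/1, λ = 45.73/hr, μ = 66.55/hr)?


ρ = 45.73/66.55 = 0.6872
P(Wq > t) = ρ·e^{−(μ−λ)t} = 0.6872·e^{−2.8003}
= 0.6872·0.060792 = 0.041774

Final: 0.041774


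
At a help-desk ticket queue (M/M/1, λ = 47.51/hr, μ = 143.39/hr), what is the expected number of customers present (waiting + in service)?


ρ = λ/μ = 47.51/143.39 = 0.3313
L = ρ/(1−ρ) = 0.3313/(1 − 0.3313) = 0.3313/0.6687 = 0.4955

Final: 0.4955


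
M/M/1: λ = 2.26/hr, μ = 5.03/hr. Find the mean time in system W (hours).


W = 1/(μ−λ) = 1/(5.03 − 2.26) = 1/2.77 = 0.3610 hr

Final: 0.3610 hr


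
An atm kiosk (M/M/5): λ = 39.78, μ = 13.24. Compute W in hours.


a = 3.0045; ρ = 0.6009; P₀ = 0.046411
Lq = P₀·a^c·ρ/(c!(1−ρ)²) = 0.35726
Wq = Lq/λ = 0.35726/39.78 = 0.008981 hr
W = Wq + 1/μ = 0.008981 + 0.07553 = 0.08451 hr

Final: 0.08451 hr


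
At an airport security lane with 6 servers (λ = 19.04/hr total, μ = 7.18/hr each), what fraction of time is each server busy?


ρ = λ/(cμ) = 19.04/(6·7.18) = 19.04/43.08 = 0.4420

Final: 0.4420


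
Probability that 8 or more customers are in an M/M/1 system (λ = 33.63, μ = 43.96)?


ρ = 33.63/43.96 = 0.7650
P(N ≥ n) = ρ^n = 0.7650^8 = 0.117315

Final: 0.117315


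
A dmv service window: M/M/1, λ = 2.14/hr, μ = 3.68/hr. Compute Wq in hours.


ρ = 2.14/3.68 = 0.5815
Wq = ρ/(μ−λ) = 0.5815/(3.68 − 2.14) = 0.5815/1.54 = 0.3776 hr

Final: 0.3776 hr


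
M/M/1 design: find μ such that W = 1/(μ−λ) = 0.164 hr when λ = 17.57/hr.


W = 1/(μ−λ) ⇒ μ − λ = 1/W = 1/0.164 = 6.0976
μ = λ + 1/W = 17.57 + 6.0976 = 23.6676 per hr

Final: 23.6676 /hr


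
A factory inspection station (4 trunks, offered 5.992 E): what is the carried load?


B(4,5.992) = 0.469053 (Erlang-B)
Carried load = a(1 − B) = 5.992·(1 − 0.469053) = 5.992·0.530947 = 3.1814 E

Final: 3.1814 Erlangs


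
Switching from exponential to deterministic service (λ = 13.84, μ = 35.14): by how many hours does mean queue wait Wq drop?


ρ = 13.84/35.14 = 0.3939
Wq(M/M/1) = ρ/(μ−λ) = 0.3939/21.30 = 0.01849 hr
Wq(M/D/1) = ρ/(2(μ−λ)) = 0.009245 hr
Savings = 0.01849 − 0.009245 = 0.009245 hr

Final: 0.009245 hr


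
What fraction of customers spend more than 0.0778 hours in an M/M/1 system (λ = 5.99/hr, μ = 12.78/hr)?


W ~ Exponential(μ−λ) for M/M/1.
μ − λ = 12.78 − 5.99 = 6.7900
P(W > t) = e^{−(μ−λ)t} = e^{−0.5283} = 0.589629

Final: 0.589629


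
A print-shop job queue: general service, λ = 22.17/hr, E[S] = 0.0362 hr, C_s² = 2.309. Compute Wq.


ρ = λ·E[S] = 22.17·0.0362 = 0.8026
E[S²] = E[S]²(1+C_s²) = 0.0362²·(1+2.309) = 0.004336
Wq = λ·E[S²]/(2(1−ρ)) = 22.17·0.004336/(2·0.1974) = 0.24345 hr

Final: 0.24345 hr


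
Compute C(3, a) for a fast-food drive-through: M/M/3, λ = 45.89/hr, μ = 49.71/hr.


a = λ/μ = 0.9232; ρ = a/3 = 0.3077
P₀ = 0.393908 (from M/M/c formula)
C(c,a) = [a^c/(c!(1−ρ))]·P₀ = [0.78672/(6·0.6923)]·0.393908
= 0.18940·0.393908 = 0.074608

Final: 0.074608


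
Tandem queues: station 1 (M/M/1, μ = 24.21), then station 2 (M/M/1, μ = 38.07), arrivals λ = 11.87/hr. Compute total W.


Each node sees arrival rate λ = 11.87/hr (tandem ⇒ throughput preserved).
W₁ = 1/(μ₁−λ) = 1/(24.21−11.87) = 0.08104 hr
W₂ = 1/(μ₂−λ) = 1/(38.07−11.87) = 0.03817 hr
W_total = W₁ + W₂ = 0.08104 + 0.03817 = 0.11921 hr

Final: 0.11921 hr


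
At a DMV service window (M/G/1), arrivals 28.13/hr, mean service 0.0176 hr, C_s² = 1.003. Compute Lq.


ρ = λ·E[S] = 28.13·0.0176 = 0.4951
Lq = ρ²(1+C_s²)/(2(1−ρ)) = 0.2451·(1+1.003)/(2·0.5049)
= 0.2451·2.0030/1.0098 = 0.48618

Final: 0.48618


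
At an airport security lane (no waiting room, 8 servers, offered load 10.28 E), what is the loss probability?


B(c,a) = (a^c/c!) / Σ_{k=0}^{c} a^k/k!
a^8/8! = 3093.316754
Σ terms (k=0..8): 1.00000 + 10.28000 + 52.83920 + 181.06233 + 465.33018 + 956.71884 + 1639.17828 + 2407.25039 + 3093.31675 = 8806.975973
B = 3093.316754/8806.975973 = 0.351235

Final: 0.351235


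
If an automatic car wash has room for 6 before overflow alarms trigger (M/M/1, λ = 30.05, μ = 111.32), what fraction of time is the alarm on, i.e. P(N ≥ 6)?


ρ = 30.05/111.32 = 0.2699
P(N ≥ n) = ρ^n = 0.2699^6 = 0.0003869

Final: 0.0003869


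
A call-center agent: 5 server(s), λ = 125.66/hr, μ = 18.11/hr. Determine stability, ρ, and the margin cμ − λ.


Total capacity cμ = 5·18.11 = 90.55/hr
ρ = λ/(cμ) = 125.66/90.55 = 1.3877
Stable ⇔ ρ < 1: NO
Spare capacity = cμ − λ = 90.55 − 125.66 = -35.11/hr

Final: ρ = 1.3877; unstable; margin = -35.11/hr


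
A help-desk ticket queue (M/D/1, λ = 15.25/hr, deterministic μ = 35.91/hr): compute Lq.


ρ = 15.25/35.91 = 0.4247
M/D/1: Lq = ρ²/(2(1−ρ)) = 0.1803/(2·0.5753) = 0.15673

Final: 0.15673


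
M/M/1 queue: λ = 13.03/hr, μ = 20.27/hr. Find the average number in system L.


ρ = λ/μ = 13.03/20.27 = 0.6428
L = ρ/(1−ρ) = 0.6428/(1 − 0.6428) = 0.6428/0.3572 = 1.7997

Final: 1.7997


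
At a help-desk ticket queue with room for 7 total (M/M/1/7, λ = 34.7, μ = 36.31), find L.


ρ = 34.7/36.31 = 0.9557
L = ρ[1 − (K+1)ρ^K + Kρ^(K+1)] / [(1−ρ)(1−ρ^(K+1))]
Numerator: 0.9557·(1 − 8·0.727985 + 7·0.695706) = 0.044018
Denominator: (0.04434)·(0.304294) = 0.013493
L = 0.044018/0.013493 = 3.2624

Final: 3.2624


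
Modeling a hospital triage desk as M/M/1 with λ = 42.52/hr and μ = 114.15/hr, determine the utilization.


ρ = λ/μ = 42.52/114.15 = 0.3725

Final: 0.3725


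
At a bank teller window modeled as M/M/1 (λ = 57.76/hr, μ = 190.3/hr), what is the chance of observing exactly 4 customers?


ρ = 57.76/190.3 = 0.3035
P_n = (1−ρ)·ρ^n = (1 − 0.3035)·0.3035^4 = 0.6965·0.008487 = 0.005911

Final: 0.005911


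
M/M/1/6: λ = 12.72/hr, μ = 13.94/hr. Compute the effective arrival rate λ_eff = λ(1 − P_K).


ρ = 0.9125; P_K = (1−ρ)ρ^6/(1−ρ^7) = 0.106737
λ_eff = λ(1 − P_K) = 12.72·(1 − 0.106737) = 12.72·0.893263 = 11.3623 /hr

Final: 11.3623 /hr


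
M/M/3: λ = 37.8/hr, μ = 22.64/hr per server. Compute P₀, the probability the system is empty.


a = λ/μ = 37.8/22.64 = 1.6696; ρ = a/c = 0.5565
Σ_{k=0}^{2} a^k/k! (terms k=0..2) = 1.00000 + 1.66961 + 1.39380 = 4.06341
Tail: a^3/(3!(1−ρ)) = 4.65421/(6·0.4435) = 1.74919
P₀ = 1/(4.06341 + 1.74919) = 1/5.81260 = 0.172040

Final: 0.172040


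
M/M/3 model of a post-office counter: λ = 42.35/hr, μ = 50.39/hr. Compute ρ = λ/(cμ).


ρ = λ/(cμ) = 42.35/(3·50.39) = 42.35/151.17 = 0.2801

Final: 0.2801


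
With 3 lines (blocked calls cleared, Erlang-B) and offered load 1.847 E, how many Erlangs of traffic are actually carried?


B(3,1.847) = 0.187431 (Erlang-B)
Carried load = a(1 − B) = 1.847·(1 − 0.187431) = 1.847·0.812569 = 1.5008 E

Final: 1.5008 Erlangs


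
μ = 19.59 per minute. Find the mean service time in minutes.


Mean service time = 1/μ = 1/19.59 minute = 0.05105 minute
In minutes: 0.05105 × 1 = 0.05105 min

Final: 0.05105 min


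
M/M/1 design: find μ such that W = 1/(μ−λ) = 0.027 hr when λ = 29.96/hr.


W = 1/(μ−λ) ⇒ μ − λ = 1/W = 1/0.027 = 37.0370
μ = λ + 1/W = 29.96 + 37.0370 = 66.9970 per hr

Final: 66.9970 /hr


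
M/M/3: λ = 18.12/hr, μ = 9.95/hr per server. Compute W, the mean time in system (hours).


a = 1.8211; ρ = 0.6070; P₀ = 0.142028
Lq = P₀·a^c·ρ/(c!(1−ρ)²) = 0.56200
Wq = Lq/λ = 0.56200/18.12 = 0.03102 hr
W = Wq + 1/μ = 0.03102 + 0.10050 = 0.13152 hr

Final: 0.13152 hr


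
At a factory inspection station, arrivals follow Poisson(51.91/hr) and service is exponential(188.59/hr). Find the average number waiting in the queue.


ρ = 51.91/188.59 = 0.2753
Lq = ρ²/(1−ρ) = 0.07576/0.7247 = 0.1045

Final: 0.1045


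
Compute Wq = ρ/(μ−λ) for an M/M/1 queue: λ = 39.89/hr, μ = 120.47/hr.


ρ = 39.89/120.47 = 0.3311
Wq = ρ/(μ−λ) = 0.3311/(120.47 − 39.89) = 0.3311/80.58 = 0.004109 hr

Final: 0.004109 hr


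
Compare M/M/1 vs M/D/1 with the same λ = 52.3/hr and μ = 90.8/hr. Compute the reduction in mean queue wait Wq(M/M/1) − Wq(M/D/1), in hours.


ρ = 52.3/90.8 = 0.5760
Wq(M/M/1) = ρ/(μ−λ) = 0.5760/38.50 = 0.01496 hr
Wq(M/D/1) = ρ/(2(μ−λ)) = 0.007480 hr
Savings = 0.01496 − 0.007480 = 0.007480 hr

Final: 0.007480 hr


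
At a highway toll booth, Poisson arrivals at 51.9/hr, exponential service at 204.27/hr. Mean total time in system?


W = 1/(μ−λ) = 1/(204.27 − 51.9) = 1/152.37 = 0.006563 hr

Final: 0.006563 hr


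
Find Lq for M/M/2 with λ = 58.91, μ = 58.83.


a = λ/μ = 1.0014; ρ = a/2 = 0.5007
P₀ = 0.332729
Lq = P₀·a^c·ρ / (c!·(1−ρ)²) = 0.332729·1.00272·0.5007/(2·0.24932)
= 0.33500

Final: 0.33500


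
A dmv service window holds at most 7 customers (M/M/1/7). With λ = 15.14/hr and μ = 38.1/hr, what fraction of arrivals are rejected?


ρ = λ/μ = 15.14/38.1 = 0.3974
P_K = (1−ρ)ρ^K/(1−ρ^(K+1)) = (0.6026·0.001565)/(1 − 0.0006217)
= 0.0009429/0.999378 = 0.0009435

Final: 0.0009435


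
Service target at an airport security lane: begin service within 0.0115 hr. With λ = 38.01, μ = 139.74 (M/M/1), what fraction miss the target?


ρ = 38.01/139.74 = 0.2720
P(Wq > t) = ρ·e^{−(μ−λ)t} = 0.2720·e^{−1.1699}
= 0.2720·0.310400 = 0.084430

Final: 0.084430


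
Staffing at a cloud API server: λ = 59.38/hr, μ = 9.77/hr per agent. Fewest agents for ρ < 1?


Stability requires cμ > λ ⇔ c > λ/μ.
λ/μ = 59.38/9.77 = 6.0778
Minimum integer c = ⌊6.0778⌋ + 1 = 7
Check: 7·9.77 = 68.39 > 59.38, while 6·9.77 = 58.62 ≤ 59.38

Final: 7 servers


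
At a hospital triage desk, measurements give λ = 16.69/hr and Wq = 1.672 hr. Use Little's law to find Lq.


Lq = λWq = 16.69·1.672 = 27.9057

Final: 27.9057


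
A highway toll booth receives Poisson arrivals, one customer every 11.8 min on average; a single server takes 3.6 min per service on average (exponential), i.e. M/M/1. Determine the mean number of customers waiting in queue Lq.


λ = 60/11.8 = 5.0847 /hr
μ = 60/3.6 = 16.6667 /hr
ρ = λ/μ = 5.0847/16.6667 = 0.3051
Lq = ρ²/(1−ρ) = 0.09308/0.6949 = 0.1339

Final: 0.1339


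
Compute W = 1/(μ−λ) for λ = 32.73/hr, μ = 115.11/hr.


W = 1/(μ−λ) = 1/(115.11 − 32.73) = 1/82.38 = 0.01214 hr

Final: 0.01214 hr


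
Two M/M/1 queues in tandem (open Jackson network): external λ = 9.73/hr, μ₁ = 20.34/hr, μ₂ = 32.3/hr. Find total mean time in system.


Each node sees arrival rate λ = 9.73/hr (tandem ⇒ throughput preserved).
W₁ = 1/(μ₁−λ) = 1/(20.34−9.73) = 0.09425 hr
W₂ = 1/(μ₂−λ) = 1/(32.3−9.73) = 0.04431 hr
W_total = W₁ + W₂ = 0.09425 + 0.04431 = 0.13856 hr

Final: 0.13856 hr


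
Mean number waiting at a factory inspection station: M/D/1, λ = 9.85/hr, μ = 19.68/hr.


ρ = 9.85/19.68 = 0.5005
M/D/1: Lq = ρ²/(2(1−ρ)) = 0.2505/(2·0.4995) = 0.25076

Final: 0.25076


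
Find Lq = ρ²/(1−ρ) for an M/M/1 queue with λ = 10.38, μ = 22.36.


ρ = 10.38/22.36 = 0.4642
Lq = ρ²/(1−ρ) = 0.2155/0.5358 = 0.4022

Final: 0.4022


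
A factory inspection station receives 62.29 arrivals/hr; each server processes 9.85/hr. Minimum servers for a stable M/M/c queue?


Stability requires cμ > λ ⇔ c > λ/μ.
λ/μ = 62.29/9.85 = 6.3239
Minimum integer c = ⌊6.3239⌋ + 1 = 7
Check: 7·9.85 = 68.95 > 62.29, while 6·9.85 = 59.10 ≤ 62.29

Final: 7 servers


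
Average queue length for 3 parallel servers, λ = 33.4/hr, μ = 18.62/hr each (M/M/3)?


a = λ/μ = 1.7938; ρ = a/3 = 0.5979
P₀ = 0.147167
Lq = P₀·a^c·ρ / (c!·(1−ρ)²) = 0.147167·5.77166·0.5979/(6·0.16167)
= 0.52358

Final: 0.52358


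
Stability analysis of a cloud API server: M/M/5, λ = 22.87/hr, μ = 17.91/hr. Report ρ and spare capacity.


Total capacity cμ = 5·17.91 = 89.55/hr
ρ = λ/(cμ) = 22.87/89.55 = 0.2554
Stable ⇔ ρ < 1: YES
Spare capacity = cμ − λ = 89.55 − 22.87 = 66.68/hr

Final: ρ = 0.2554; stable; margin = 66.68/hr


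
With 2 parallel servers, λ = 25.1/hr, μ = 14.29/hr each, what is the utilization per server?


ρ = λ/(cμ) = 25.1/(2·14.29) = 25.1/28.58 = 0.8782

Final: 0.8782


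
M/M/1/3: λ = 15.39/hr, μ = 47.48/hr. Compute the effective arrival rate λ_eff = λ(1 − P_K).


ρ = 0.3241; P_K = (1−ρ)ρ^3/(1−ρ^4) = 0.023274
λ_eff = λ(1 − P_K) = 15.39·(1 − 0.023274) = 15.39·0.976726 = 15.0318 /hr

Final: 15.0318 /hr


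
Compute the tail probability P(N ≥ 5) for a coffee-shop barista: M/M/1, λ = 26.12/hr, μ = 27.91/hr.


ρ = 26.12/27.91 = 0.9359
P(N ≥ n) = ρ^n = 0.9359^5 = 0.717905

Final: 0.717905


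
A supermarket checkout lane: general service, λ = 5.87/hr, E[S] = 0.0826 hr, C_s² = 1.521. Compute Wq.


ρ = λ·E[S] = 5.87·0.0826 = 0.4849
E[S²] = E[S]²(1+C_s²) = 0.0826²·(1+1.521) = 0.017200
Wq = λ·E[S²]/(2(1−ρ)) = 5.87·0.017200/(2·0.5151) = 0.09800 hr

Final: 0.09800 hr


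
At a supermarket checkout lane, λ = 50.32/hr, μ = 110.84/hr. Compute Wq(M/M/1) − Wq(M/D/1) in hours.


ρ = 50.32/110.84 = 0.4540
Wq(M/M/1) = ρ/(μ−λ) = 0.4540/60.52 = 0.007501 hr
Wq(M/D/1) = ρ/(2(μ−λ)) = 0.003751 hr
Savings = 0.007501 − 0.003751 = 0.003751 hr

Final: 0.003751 hr


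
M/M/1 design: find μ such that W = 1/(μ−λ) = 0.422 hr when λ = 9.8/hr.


W = 1/(μ−λ) ⇒ μ − λ = 1/W = 1/0.422 = 2.3697
μ = λ + 1/W = 9.8 + 2.3697 = 12.1697 per hr

Final: 12.1697 /hr


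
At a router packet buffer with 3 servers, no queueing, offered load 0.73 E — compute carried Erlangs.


B(3,0.73) = 0.031454 (Erlang-B)
Carried load = a(1 − B) = 0.73·(1 − 0.031454) = 0.73·0.968546 = 0.7070 E

Final: 0.7070 Erlangs


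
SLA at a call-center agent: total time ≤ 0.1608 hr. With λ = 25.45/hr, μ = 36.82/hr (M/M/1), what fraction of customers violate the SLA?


W ~ Exponential(μ−λ) for M/M/1.
μ − λ = 36.82 − 25.45 = 11.3700
P(W > t) = e^{−(μ−λ)t} = e^{−1.8283} = 0.160687

Final: 0.160687


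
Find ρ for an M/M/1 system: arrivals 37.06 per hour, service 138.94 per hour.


ρ = λ/μ = 37.06/138.94 = 0.2667

Final: 0.2667


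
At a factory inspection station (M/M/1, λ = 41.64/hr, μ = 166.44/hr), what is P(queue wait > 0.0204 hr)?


ρ = 41.64/166.44 = 0.2502
P(Wq > t) = ρ·e^{−(μ−λ)t} = 0.2502·e^{−2.5459}
= 0.2502·0.078401 = 0.019614

Final: 0.019614


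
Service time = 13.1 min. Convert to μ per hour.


μ = 1/(service time) in consistent units.
1 hour = 60 min, so μ = 60/13.1 = 4.5802 per hour

Final: 4.5802 /hr


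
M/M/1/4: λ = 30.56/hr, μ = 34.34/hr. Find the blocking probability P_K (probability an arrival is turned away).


ρ = λ/μ = 30.56/34.34 = 0.8899
P_K = (1−ρ)ρ^K/(1−ρ^(K+1)) = (0.1101·0.627209)/(1 − 0.558168)
= 0.069040/0.441832 = 0.156260

Final: 0.156260


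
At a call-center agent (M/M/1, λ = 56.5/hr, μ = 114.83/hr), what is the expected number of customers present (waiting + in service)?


ρ = λ/μ = 56.5/114.83 = 0.4920
L = ρ/(1−ρ) = 0.4920/(1 − 0.4920) = 0.4920/0.5080 = 0.9686

Final: 0.9686


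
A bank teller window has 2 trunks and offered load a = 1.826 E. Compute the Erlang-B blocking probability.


B(c,a) = (a^c/c!) / Σ_{k=0}^{c} a^k/k!
a^2/2! = 1.667138
Σ terms (k=0..2): 1.00000 + 1.82600 + 1.66714 = 4.493138
B = 1.667138/4.493138 = 0.371041

Final: 0.371041


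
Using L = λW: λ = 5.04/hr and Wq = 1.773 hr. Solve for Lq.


Lq = λWq = 5.04·1.773 = 8.9359

Final: 8.9359


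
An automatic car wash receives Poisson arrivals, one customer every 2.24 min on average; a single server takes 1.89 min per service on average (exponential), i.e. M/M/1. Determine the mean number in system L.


λ = 60/2.24 = 26.7857 /hr
μ = 60/1.89 = 31.7460 /hr
ρ = λ/μ = 26.7857/31.7460 = 0.8437
L = ρ/(1−ρ) = 0.8437/0.1563 = 5.4000

Final: 5.4000


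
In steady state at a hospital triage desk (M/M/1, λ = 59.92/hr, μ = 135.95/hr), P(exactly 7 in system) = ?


ρ = 59.92/135.95 = 0.4408
P_n = (1−ρ)·ρ^n = (1 − 0.4408)·0.4408^7 = 0.5592·0.003231 = 0.001807

Final: 0.001807


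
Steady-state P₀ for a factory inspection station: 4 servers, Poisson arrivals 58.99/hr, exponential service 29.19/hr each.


a = λ/μ = 58.99/29.19 = 2.0209; ρ = a/c = 0.5052
Σ_{k=0}^{3} a^k/k! (terms k=0..3) = 1.00000 + 2.02090 + 2.04201 + 1.37557 = 6.43848
Tail: a^4/(4!(1−ρ)) = 16.67928/(24·0.4948) = 1.40462
P₀ = 1/(6.43848 + 1.40462) = 1/7.84309 = 0.127501

Final: 0.127501


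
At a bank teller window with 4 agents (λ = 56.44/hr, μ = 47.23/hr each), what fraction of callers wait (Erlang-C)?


a = λ/μ = 1.1950; ρ = a/4 = 0.2988
P₀ = 0.301695 (from M/M/c formula)
C(c,a) = [a^c/(c!(1−ρ))]·P₀ = [2.03928/(24·0.7012)]·0.301695
= 0.12117·0.301695 = 0.036556

Final: 0.036556


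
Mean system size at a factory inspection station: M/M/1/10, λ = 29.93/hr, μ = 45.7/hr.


ρ = 29.93/45.7 = 0.6549
L = ρ[1 − (K+1)ρ^K + Kρ^(K+1)] / [(1−ρ)(1−ρ^(K+1))]
Numerator: 0.6549·(1 − 11·0.014518 + 10·0.009508) = 0.612605
Denominator: (0.3451)·(0.990492) = 0.341796
L = 0.612605/0.341796 = 1.7923

Final: 1.7923


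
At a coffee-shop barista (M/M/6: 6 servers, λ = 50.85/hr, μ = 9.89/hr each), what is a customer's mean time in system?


a = 5.1416; ρ = 0.8569; P₀ = 0.003566
Lq = P₀·a^c·ρ/(c!(1−ρ)²) = 3.83054
Wq = Lq/λ = 3.83054/50.85 = 0.07533 hr
W = Wq + 1/μ = 0.07533 + 0.10111 = 0.17644 hr

Final: 0.17644 hr


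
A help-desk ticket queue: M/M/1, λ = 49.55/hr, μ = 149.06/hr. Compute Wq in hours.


ρ = 49.55/149.06 = 0.3324
Wq = ρ/(μ−λ) = 0.3324/(149.06 − 49.55) = 0.3324/99.51 = 0.003341 hr

Final: 0.003341 hr


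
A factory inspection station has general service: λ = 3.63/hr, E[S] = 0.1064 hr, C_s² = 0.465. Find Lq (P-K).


ρ = λ·E[S] = 3.63·0.1064 = 0.3862
Lq = ρ²(1+C_s²)/(2(1−ρ)) = 0.1492·(1+0.465)/(2·0.6138)
= 0.1492·1.4650/1.2275 = 0.17803

Final: 0.17803
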